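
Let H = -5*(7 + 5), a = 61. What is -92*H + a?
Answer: 5581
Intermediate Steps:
H = -60 (H = -5*12 = -60)
-92*H + a = -92*(-60) + 61 = 5520 + 61 = 5581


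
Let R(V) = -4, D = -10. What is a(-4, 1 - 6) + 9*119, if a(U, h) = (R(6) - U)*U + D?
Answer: 1061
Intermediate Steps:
a(U, h) = -10 + U*(-4 - U) (a(U, h) = (-4 - U)*U - 10 = U*(-4 - U) - 10 = -10 + U*(-4 - U))
a(-4, 1 - 6) + 9*119 = (-10 - 1*(-4)**2 - 4*(-4)) + 9*119 = (-10 - 1*16 + 16) + 1071 = (-10 - 16 + 16) + 1071 = -10 + 1071 = 1061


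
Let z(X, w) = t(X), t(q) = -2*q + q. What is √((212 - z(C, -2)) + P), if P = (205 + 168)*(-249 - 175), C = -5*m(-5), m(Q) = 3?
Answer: I*√157955 ≈ 397.44*I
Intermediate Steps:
C = -15 (C = -5*3 = -15)
t(q) = -q
z(X, w) = -X
P = -158152 (P = 373*(-424) = -158152)
√((212 - z(C, -2)) + P) = √((212 - (-1)*(-15)) - 158152) = √((212 - 1*15) - 158152) = √((212 - 15) - 158152) = √(197 - 158152) = √(-157955) = I*√157955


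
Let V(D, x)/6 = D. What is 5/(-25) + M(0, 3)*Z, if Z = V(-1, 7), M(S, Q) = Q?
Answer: -91/5 ≈ -18.200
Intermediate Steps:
V(D, x) = 6*D
Z = -6 (Z = 6*(-1) = -6)
5/(-25) + M(0, 3)*Z = 5/(-25) + 3*(-6) = 5*(-1/25) - 18 = -⅕ - 18 = -91/5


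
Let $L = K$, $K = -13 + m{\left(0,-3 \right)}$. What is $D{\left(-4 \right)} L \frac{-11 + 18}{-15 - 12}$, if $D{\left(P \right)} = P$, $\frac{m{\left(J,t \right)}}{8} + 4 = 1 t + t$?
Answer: $- \frac{868}{9} \approx -96.444$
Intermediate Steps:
$m{\left(J,t \right)} = -32 + 16 t$ ($m{\left(J,t \right)} = -32 + 8 \left(1 t + t\right) = -32 + 8 \left(t + t\right) = -32 + 8 \cdot 2 t = -32 + 16 t$)
$K = -93$ ($K = -13 + \left(-32 + 16 \left(-3\right)\right) = -13 - 80 = -93$)
$L = -93$
$D{\left(-4 \right)} L \frac{-11 + 18}{-15 - 12} = \left(-4\right) \left(-93\right) \frac{-11 + 18}{-15 - 12} = 372 \frac{7}{-27} = 372 \cdot 7 \left(- \frac{1}{27}\right) = 372 \left(- \frac{7}{27}\right) = - \frac{868}{9}$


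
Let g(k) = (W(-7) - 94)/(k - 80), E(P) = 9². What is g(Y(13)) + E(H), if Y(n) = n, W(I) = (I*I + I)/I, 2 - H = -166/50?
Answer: 5527/67 ≈ 82.493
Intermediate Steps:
H = 133/25 (H = 2 - (-166)/50 = 2 - 1*(-83/25) = 2 + 83/25 = 133/25 ≈ 5.3200)
W(I) = (I + I²)/I (W(I) = (I² + I)/I = (I + I²)/I)
E(P) = 81
g(k) = -100/(-80 + k) (g(k) = ((1 - 7) - 94)/(k - 80) = (-6 - 94)/(-80 + k) = -100/(-80 + k))
g(Y(13)) + E(H) = -100/(-80 + 13) + 81 = -100/(-67) + 81 = -100*(-1/67) + 81 = 100/67 + 81 = 5527/67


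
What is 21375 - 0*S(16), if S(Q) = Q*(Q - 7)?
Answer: 21375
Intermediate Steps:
S(Q) = Q*(-7 + Q)
21375 - 0*S(16) = 21375 - 0*16*(-7 + 16) = 21375 - 0*16*9 = 21375 - 0*144 = 21375 - 1*0 = 21375 + 0 = 21375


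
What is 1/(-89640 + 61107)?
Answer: -1/28533 ≈ -3.5047e-5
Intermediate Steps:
1/(-89640 + 61107) = 1/(-28533) = -1/28533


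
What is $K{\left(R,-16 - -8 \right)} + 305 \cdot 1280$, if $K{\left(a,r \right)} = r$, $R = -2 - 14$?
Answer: $390392$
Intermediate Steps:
$R = -16$
$K{\left(R,-16 - -8 \right)} + 305 \cdot 1280 = \left(-16 - -8\right) + 305 \cdot 1280 = \left(-16 + 8\right) + 390400 = -8 + 390400 = 390392$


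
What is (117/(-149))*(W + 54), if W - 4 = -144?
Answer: 10062/149 ≈ 67.530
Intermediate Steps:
W = -140 (W = 4 - 144 = -140)
(117/(-149))*(W + 54) = (117/(-149))*(-140 + 54) = (117*(-1/149))*(-86) = -117/149*(-86) = 10062/149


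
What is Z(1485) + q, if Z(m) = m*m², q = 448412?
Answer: 3275207537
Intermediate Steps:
Z(m) = m³
Z(1485) + q = 1485³ + 448412 = 3274759125 + 448412 = 3275207537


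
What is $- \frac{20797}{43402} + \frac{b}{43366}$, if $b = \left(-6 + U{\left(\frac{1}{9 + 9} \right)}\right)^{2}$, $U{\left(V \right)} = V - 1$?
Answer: $- \frac{145765919599}{304911723384} \approx -0.47806$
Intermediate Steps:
$U{\left(V \right)} = -1 + V$
$b = \frac{15625}{324}$ ($b = \left(-6 - \left(1 - \frac{1}{9 + 9}\right)\right)^{2} = \left(-6 - \left(1 - \frac{1}{18}\right)\right)^{2} = \left(-6 + \left(-1 + \frac{1}{18}\right)\right)^{2} = \left(-6 - \frac{17}{18}\right)^{2} = \left(- \frac{125}{18}\right)^{2} = \frac{15625}{324} \approx 48.225$)
$- \frac{20797}{43402} + \frac{b}{43366} = - \frac{20797}{43402} + \frac{15625}{324 \cdot 43366} = \left(-20797\right) \frac{1}{43402} + \frac{15625}{324} \cdot \frac{1}{43366} = - \frac{20797}{43402} + \frac{15625}{14050584} = - \frac{145765919599}{304911723384}$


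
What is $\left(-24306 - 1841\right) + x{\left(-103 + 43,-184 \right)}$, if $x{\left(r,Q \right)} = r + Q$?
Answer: $-26391$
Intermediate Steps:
$x{\left(r,Q \right)} = Q + r$
$\left(-24306 - 1841\right) + x{\left(-103 + 43,-184 \right)} = \left(-24306 - 1841\right) + \left(-184 + \left(-103 + 43\right)\right) = \left(-24306 - 1841\right) - 244 = -26147 - 244 = -26391$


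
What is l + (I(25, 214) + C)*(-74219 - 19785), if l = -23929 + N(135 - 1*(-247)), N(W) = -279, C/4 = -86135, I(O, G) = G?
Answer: 32367997096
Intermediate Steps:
C = -344540 (C = 4*(-86135) = -344540)
l = -24208 (l = -23929 - 279 = -24208)
l + (I(25, 214) + C)*(-74219 - 19785) = -24208 + (214 - 344540)*(-74219 - 19785) = -24208 - 344326*(-94004) = -24208 + 32368021304 = 32367997096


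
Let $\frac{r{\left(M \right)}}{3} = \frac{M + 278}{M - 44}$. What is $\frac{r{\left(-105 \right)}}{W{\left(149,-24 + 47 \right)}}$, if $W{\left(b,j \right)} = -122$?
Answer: $\frac{519}{18178} \approx 0.028551$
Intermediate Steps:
$r{\left(M \right)} = \frac{3 \left(278 + M\right)}{-44 + M}$ ($r{\left(M \right)} = 3 \frac{M + 278}{M - 44} = 3 \frac{278 + M}{-44 + M} = \frac{3 \left(278 + M\right)}{-44 + M}$)
$\frac{r{\left(-105 \right)}}{W{\left(149,-24 + 47 \right)}} = \frac{3 \frac{1}{-44 - 105} \left(278 - 105\right)}{-122} = 3 \frac{1}{-149} \cdot 173 \left(- \frac{1}{122}\right) = 3 \left(- \frac{1}{149}\right) 173 \left(- \frac{1}{122}\right) = \left(- \frac{519}{149}\right) \left(- \frac{1}{122}\right) = \frac{519}{18178}$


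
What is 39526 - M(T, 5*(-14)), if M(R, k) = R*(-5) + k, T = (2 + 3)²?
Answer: 39721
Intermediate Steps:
T = 25 (T = 5² = 25)
M(R, k) = k - 5*R (M(R, k) = -5*R + k = k - 5*R)
39526 - M(T, 5*(-14)) = 39526 - (5*(-14) - 5*25) = 39526 - (-70 - 125) = 39526 - 1*(-195) = 39526 + 195 = 39721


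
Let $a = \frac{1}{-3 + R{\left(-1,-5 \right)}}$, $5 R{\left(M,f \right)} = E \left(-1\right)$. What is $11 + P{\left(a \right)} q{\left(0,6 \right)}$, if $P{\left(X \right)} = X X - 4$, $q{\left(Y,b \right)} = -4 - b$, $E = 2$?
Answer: $\frac{14489}{289} \approx 50.135$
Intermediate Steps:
$R{\left(M,f \right)} = - \frac{2}{5}$ ($R{\left(M,f \right)} = \frac{2 \left(-1\right)}{5} = \frac{1}{5} \left(-2\right) = - \frac{2}{5}$)
$a = - \frac{5}{17}$ ($a = \frac{1}{-3 - \frac{2}{5}} = \frac{1}{- \frac{17}{5}} = - \frac{5}{17} \approx -0.29412$)
$P{\left(X \right)} = -4 + X^{2}$ ($P{\left(X \right)} = X^{2} - 4 = -4 + X^{2}$)
$11 + P{\left(a \right)} q{\left(0,6 \right)} = 11 + \left(-4 + \left(- \frac{5}{17}\right)^{2}\right) \left(-4 - 6\right) = 11 + \left(-4 + \frac{25}{289}\right) \left(-4 - 6\right) = 11 - - \frac{11310}{289} = 11 + \frac{11310}{289} = \frac{14489}{289}$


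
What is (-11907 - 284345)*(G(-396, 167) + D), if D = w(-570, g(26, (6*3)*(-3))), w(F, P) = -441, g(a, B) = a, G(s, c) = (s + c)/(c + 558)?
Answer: 94787012408/725 ≈ 1.3074e+8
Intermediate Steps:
G(s, c) = (c + s)/(558 + c)
D = -441
(-11907 - 284345)*(G(-396, 167) + D) = (-11907 - 284345)*((167 - 396)/(558 + 167) - 441) = -296252*(-229/725 - 441) = -296252*(-319954/725) = 94787012408/725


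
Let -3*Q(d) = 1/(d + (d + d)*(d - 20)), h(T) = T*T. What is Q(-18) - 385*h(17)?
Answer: -450623251/4050 ≈ -1.1127e+5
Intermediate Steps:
h(T) = T**2
Q(d) = -1/(3*(d + 2*d*(-20 + d))) (Q(d) = -1/(3*(d + (d + d)*(d - 20))) = -1/(3*(d + (2*d)*(-20 + d))) = -1/(3*(d + 2*d*(-20 + d))))
Q(-18) - 385*h(17) = -1/3/(-18*(-39 + 2*(-18))) - 385*17**2 = -1/3*(-1/18)/(-39 - 36) - 385*289 = -1/3*(-1/18)/(-75) - 111265 = -1/3*(-1/18)*(-1/75) - 111265 = -1/4050 - 111265 = -450623251/4050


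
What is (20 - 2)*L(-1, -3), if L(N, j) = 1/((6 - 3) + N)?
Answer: 9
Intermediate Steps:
L(N, j) = 1/(3 + N)
(20 - 2)*L(-1, -3) = (20 - 2)/(3 - 1) = 18/2 = 18*(1/2) = 9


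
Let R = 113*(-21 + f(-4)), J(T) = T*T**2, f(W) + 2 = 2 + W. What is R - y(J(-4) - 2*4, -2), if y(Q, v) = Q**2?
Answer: -8009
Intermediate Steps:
f(W) = W (f(W) = -2 + (2 + W) = W)
J(T) = T**3
R = -2825 (R = 113*(-21 - 4) = 113*(-25) = -2825)
R - y(J(-4) - 2*4, -2) = -2825 - ((-4)**3 - 2*4)**2 = -2825 - (-64 - 8)**2 = -2825 - 1*(-72)**2 = -2825 - 1*5184 = -2825 - 5184 = -8009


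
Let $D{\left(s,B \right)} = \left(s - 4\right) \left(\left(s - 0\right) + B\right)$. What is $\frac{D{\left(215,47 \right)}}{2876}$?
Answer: $\frac{27641}{1438} \approx 19.222$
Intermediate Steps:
$D{\left(s,B \right)} = \left(-4 + s\right) \left(B + s\right)$ ($D{\left(s,B \right)} = \left(-4 + s\right) \left(\left(s + 0\right) + B\right) = \left(-4 + s\right) \left(s + B\right) = \left(-4 + s\right) \left(B + s\right)$)
$\frac{D{\left(215,47 \right)}}{2876} = \frac{215^{2} - 188 - 860 + 47 \cdot 215}{2876} = \left(46225 - 188 - 860 + 10105\right) \frac{1}{2876} = 55282 \cdot \frac{1}{2876} = \frac{27641}{1438}$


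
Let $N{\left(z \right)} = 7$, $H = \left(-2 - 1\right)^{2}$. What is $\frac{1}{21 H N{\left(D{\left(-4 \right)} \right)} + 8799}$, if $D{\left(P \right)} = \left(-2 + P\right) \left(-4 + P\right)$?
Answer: $\frac{1}{10122} \approx 9.8795 \cdot 10^{-5}$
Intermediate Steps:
$D{\left(P \right)} = \left(-4 + P\right) \left(-2 + P\right)$
$H = 9$ ($H = \left(-3\right)^{2} = 9$)
$\frac{1}{21 H N{\left(D{\left(-4 \right)} \right)} + 8799} = \frac{1}{21 \cdot 9 \cdot 7 + 8799} = \frac{1}{189 \cdot 7 + 8799} = \frac{1}{1323 + 8799} = \frac{1}{10122}$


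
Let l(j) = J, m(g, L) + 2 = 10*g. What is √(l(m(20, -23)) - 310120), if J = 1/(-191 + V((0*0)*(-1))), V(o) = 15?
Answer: 9*I*√7412251/44 ≈ 556.88*I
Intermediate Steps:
m(g, L) = -2 + 10*g
J = -1/176 (J = 1/(-191 + 15) = 1/(-176) = -1/176 ≈ -0.0056818)
l(j) = -1/176
√(l(m(20, -23)) - 310120) = √(-1/176 - 310120) = √(-54581121/176) = 9*I*√7412251/44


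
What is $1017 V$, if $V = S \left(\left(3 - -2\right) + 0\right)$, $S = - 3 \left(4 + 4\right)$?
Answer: $-122040$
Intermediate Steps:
$S = -24$ ($S = \left(-3\right) 8 = -24$)
$V = -120$ ($V = - 24 \left(\left(3 - -2\right) + 0\right) = - 24 \left(\left(3 + 2\right) + 0\right) = - 24 \left(5 + 0\right) = \left(-24\right) 5 = -120$)
$1017 V = 1017 \left(-120\right) = -122040$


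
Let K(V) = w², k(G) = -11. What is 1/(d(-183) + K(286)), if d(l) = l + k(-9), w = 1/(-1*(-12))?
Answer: -144/27935 ≈ -0.0051548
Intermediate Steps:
w = 1/12 ≈ 0.083333
d(l) = -11 + l (d(l) = l - 11 = -11 + l)
K(V) = 1/144 (K(V) = (1/12)² = 1/144)
1/(d(-183) + K(286)) = 1/((-11 - 183) + 1/144) = 1/(-194 + 1/144) = 1/(-27935/144) = -144/27935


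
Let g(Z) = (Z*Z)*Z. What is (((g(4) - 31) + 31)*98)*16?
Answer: 100352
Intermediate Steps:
g(Z) = Z³ (g(Z) = Z²*Z = Z³)
(((g(4) - 31) + 31)*98)*16 = (((4³ - 31) + 31)*98)*16 = (((64 - 31) + 31)*98)*16 = ((33 + 31)*98)*16 = (64*98)*16 = 6272*16 = 100352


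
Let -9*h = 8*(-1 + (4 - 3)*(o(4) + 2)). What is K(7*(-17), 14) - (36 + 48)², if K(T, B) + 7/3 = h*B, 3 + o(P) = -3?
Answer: -62965/9 ≈ -6996.1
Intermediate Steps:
o(P) = -6 (o(P) = -3 - 3 = -6)
h = 40/9 (h = -8*(-1 + (4 - 3)*(-6 + 2))/9 = -8*(-1 + 1*(-4))/9 = -8*(-1 - 4)/9 = -8*(-5)/9 = -⅑*(-40) = 40/9 ≈ 4.4444)
K(T, B) = -7/3 + 40*B/9
K(7*(-17), 14) - (36 + 48)² = (-7/3 + (40/9)*14) - (36 + 48)² = (-7/3 + 560/9) - 1*84² = 539/9 - 1*7056 = 539/9 - 7056 = -62965/9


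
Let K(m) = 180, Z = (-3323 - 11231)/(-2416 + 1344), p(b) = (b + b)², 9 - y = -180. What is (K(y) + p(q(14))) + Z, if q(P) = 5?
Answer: 157357/536 ≈ 293.58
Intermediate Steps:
y = 189 (y = 9 - 1*(-180) = 9 + 180 = 189)
p(b) = 4*b² (p(b) = (2*b)² = 4*b²)
Z = 7277/536 (Z = -14554/(-1072) = -14554*(-1/1072) = 7277/536 ≈ 13.576)
(K(y) + p(q(14))) + Z = (180 + 4*5²) + 7277/536 = (180 + 4*25) + 7277/536 = (180 + 100) + 7277/536 = 280 + 7277/536 = 157357/536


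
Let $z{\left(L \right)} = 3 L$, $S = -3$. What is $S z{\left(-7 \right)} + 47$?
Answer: $110$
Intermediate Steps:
$S z{\left(-7 \right)} + 47 = - 3 \cdot 3 \left(-7\right) + 47 = \left(-3\right) \left(-21\right) + 47 = 63 + 47 = 110$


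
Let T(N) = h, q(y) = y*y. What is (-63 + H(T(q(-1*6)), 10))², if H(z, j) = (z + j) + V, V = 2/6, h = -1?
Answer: 25921/9 ≈ 2880.1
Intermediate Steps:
q(y) = y²
T(N) = -1
V = ⅓ (V = 2*(⅙) = ⅓ ≈ 0.33333)
H(z, j) = ⅓ + j + z (H(z, j) = (z + j) + ⅓ = (j + z) + ⅓ = ⅓ + j + z)
(-63 + H(T(q(-1*6)), 10))² = (-63 + (⅓ + 10 - 1))² = (-63 + 28/3)² = (-161/3)² = 25921/9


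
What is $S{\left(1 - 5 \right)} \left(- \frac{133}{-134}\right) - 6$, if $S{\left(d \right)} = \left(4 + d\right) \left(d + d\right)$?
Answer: $-6$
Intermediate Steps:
$S{\left(d \right)} = 2 d \left(4 + d\right)$ ($S{\left(d \right)} = \left(4 + d\right) 2 d = 2 d \left(4 + d\right)$)
$S{\left(1 - 5 \right)} \left(- \frac{133}{-134}\right) - 6 = 2 \left(1 - 5\right) \left(4 + \left(1 - 5\right)\right) \left(- \frac{133}{-134}\right) - 6 = 2 \left(-4\right) \left(4 - 4\right) \left(\left(-133\right) \left(- \frac{1}{134}\right)\right) - 6 = 2 \left(-4\right) 0 \cdot \frac{133}{134} - 6 = 0 \cdot \frac{133}{134} - 6 = 0 - 6 = -6$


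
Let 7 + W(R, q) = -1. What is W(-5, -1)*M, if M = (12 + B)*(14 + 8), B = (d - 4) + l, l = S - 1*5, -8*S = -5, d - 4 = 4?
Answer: -2046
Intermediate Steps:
d = 8 (d = 4 + 4 = 8)
S = 5/8 (S = -⅛*(-5) = 5/8 ≈ 0.62500)
W(R, q) = -8 (W(R, q) = -7 - 1 = -8)
l = -35/8 (l = 5/8 - 1*5 = 5/8 - 5 = -35/8 ≈ -4.3750)
B = -3/8 (B = (8 - 4) - 35/8 = 4 - 35/8 = -3/8 ≈ -0.37500)
M = 1023/4 (M = (12 - 3/8)*(14 + 8) = (93/8)*22 = 1023/4 ≈ 255.75)
W(-5, -1)*M = -8*1023/4 = -2046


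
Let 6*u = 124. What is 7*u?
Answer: 434/3 ≈ 144.67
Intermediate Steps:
u = 62/3 (u = (⅙)*124 = 62/3 ≈ 20.667)
7*u = 7*(62/3) = 434/3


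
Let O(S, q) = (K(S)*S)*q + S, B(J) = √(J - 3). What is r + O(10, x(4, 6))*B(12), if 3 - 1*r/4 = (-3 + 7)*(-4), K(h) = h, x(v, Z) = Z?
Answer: 1906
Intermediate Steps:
B(J) = √(-3 + J)
O(S, q) = S + q*S² (O(S, q) = (S*S)*q + S = S²*q + S = q*S² + S = S + q*S²)
r = 76 (r = 12 - 4*(-3 + 7)*(-4) = 12 - 16*(-4) = 12 - 4*(-16) = 12 + 64 = 76)
r + O(10, x(4, 6))*B(12) = 76 + (10*(1 + 10*6))*√(-3 + 12) = 76 + (10*(1 + 60))*√9 = 76 + (10*61)*3 = 76 + 610*3 = 76 + 1830 = 1906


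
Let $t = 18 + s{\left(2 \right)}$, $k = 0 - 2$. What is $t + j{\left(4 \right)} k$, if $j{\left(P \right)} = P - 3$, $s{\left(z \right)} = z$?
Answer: $18$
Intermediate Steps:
$j{\left(P \right)} = -3 + P$
$k = -2$ ($k = 0 - 2 = -2$)
$t = 20$ ($t = 18 + 2 = 20$)
$t + j{\left(4 \right)} k = 20 + \left(-3 + 4\right) \left(-2\right) = 20 + 1 \left(-2\right) = 20 - 2 = 18$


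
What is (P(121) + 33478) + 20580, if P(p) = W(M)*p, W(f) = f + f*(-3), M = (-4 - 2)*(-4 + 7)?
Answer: 58414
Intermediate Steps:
M = -18 (M = -6*3 = -18)
W(f) = -2*f (W(f) = f - 3*f = -2*f)
P(p) = 36*p (P(p) = (-2*(-18))*p = 36*p)
(P(121) + 33478) + 20580 = (36*121 + 33478) + 20580 = (4356 + 33478) + 20580 = 37834 + 20580 = 58414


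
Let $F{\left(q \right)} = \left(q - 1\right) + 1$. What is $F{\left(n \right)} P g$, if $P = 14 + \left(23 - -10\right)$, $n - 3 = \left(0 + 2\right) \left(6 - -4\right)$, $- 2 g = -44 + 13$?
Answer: $\frac{33511}{2} \approx 16756.0$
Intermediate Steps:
$g = \frac{31}{2}$ ($g = - \frac{-44 + 13}{2} = \left(- \frac{1}{2}\right) \left(-31\right) = \frac{31}{2} \approx 15.5$)
$n = 23$ ($n = 3 + \left(0 + 2\right) \left(6 - -4\right) = 3 + 2 \left(6 + 4\right) = 3 + 2 \cdot 10 = 3 + 20 = 23$)
$F{\left(q \right)} = q$ ($F{\left(q \right)} = \left(-1 + q\right) + 1 = q$)
$P = 47$ ($P = 14 + \left(23 + 10\right) = 14 + 33 = 47$)
$F{\left(n \right)} P g = 23 \cdot 47 \cdot \frac{31}{2} = 1081 \cdot \frac{31}{2} = \frac{33511}{2}$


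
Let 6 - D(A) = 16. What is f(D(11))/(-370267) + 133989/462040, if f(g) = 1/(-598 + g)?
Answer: 3770489642543/13001940515680 ≈ 0.28999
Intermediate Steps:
D(A) = -10 (D(A) = 6 - 1*16 = 6 - 16 = -10)
f(D(11))/(-370267) + 133989/462040 = 1/(-598 - 10*(-370267)) + 133989/462040 = -1/370267/(-608) + 133989*(1/462040) = -1/608*(-1/370267) + 133989/462040 = 1/225122336 + 133989/462040 = 3770489642543/13001940515680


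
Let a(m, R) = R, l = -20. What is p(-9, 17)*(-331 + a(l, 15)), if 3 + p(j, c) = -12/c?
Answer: 19908/17 ≈ 1171.1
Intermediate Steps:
p(j, c) = -3 - 12/c
p(-9, 17)*(-331 + a(l, 15)) = (-3 - 12/17)*(-331 + 15) = (-3 - 12*1/17)*(-316) = (-3 - 12/17)*(-316) = -63/17*(-316) = 19908/17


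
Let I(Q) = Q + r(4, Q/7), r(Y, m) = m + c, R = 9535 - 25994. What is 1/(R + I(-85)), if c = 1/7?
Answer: -1/16556 ≈ -6.0401e-5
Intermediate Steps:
c = ⅐ ≈ 0.14286
R = -16459
r(Y, m) = ⅐ + m (r(Y, m) = m + ⅐ = ⅐ + m)
I(Q) = ⅐ + 8*Q/7 (I(Q) = Q + (⅐ + Q/7) = ⅐ + 8*Q/7)
1/(R + I(-85)) = 1/(-16459 + (⅐ + (8/7)*(-85))) = 1/(-16459 + (⅐ - 680/7)) = 1/(-16459 - 97) = 1/(-16556) = -1/16556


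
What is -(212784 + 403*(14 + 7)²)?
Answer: -390507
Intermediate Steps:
-(212784 + 403*(14 + 7)²) = -403/(1/(21² + 528)) = -403/(1/(441 + 528)) = -403/(1/969) = -403/1/969 = -403*969 = -390507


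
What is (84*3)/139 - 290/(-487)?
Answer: 163034/67693 ≈ 2.4084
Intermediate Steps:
(84*3)/139 - 290/(-487) = 252*(1/139) - 290*(-1/487) = 252/139 + 290/487 = 163034/67693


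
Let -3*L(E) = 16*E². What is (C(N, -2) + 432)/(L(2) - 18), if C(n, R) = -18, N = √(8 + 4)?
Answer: -621/59 ≈ -10.525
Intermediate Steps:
L(E) = -16*E²/3
N = 2*√3 (N = √12 = 2*√3 ≈ 3.4641)
(C(N, -2) + 432)/(L(2) - 18) = (-18 + 432)/(-16/3*2² - 18) = 414/(-16/3*4 - 18) = 414/(-64/3 - 18) = 414/(-118/3) = 414*(-3/118) = -621/59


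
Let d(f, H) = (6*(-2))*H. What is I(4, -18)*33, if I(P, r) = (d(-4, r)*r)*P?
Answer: -513216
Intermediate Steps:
d(f, H) = -12*H
I(P, r) = -12*P*r² (I(P, r) = ((-12*r)*r)*P = (-12*r²)*P = -12*P*r²)
I(4, -18)*33 = -12*4*(-18)²*33 = -12*4*324*33 = -15552*33 = -513216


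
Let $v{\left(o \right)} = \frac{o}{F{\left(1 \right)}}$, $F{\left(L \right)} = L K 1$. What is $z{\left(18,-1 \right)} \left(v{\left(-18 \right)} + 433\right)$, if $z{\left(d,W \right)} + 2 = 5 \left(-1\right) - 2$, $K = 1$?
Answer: $-3735$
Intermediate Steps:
$F{\left(L \right)} = L$ ($F{\left(L \right)} = L 1 \cdot 1 = L 1 = L$)
$z{\left(d,W \right)} = -9$ ($z{\left(d,W \right)} = -2 + \left(5 \left(-1\right) - 2\right) = -2 - 7 = -9$)
$v{\left(o \right)} = o$ ($v{\left(o \right)} = \frac{o}{1} = o 1 = o$)
$z{\left(18,-1 \right)} \left(v{\left(-18 \right)} + 433\right) = - 9 \left(-18 + 433\right) = \left(-9\right) 415 = -3735$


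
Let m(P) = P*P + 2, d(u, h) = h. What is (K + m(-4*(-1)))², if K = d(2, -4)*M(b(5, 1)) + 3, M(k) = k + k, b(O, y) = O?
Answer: 361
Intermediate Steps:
m(P) = 2 + P² (m(P) = P² + 2 = 2 + P²)
M(k) = 2*k
K = -37 (K = -8*5 + 3 = -4*10 + 3 = -40 + 3 = -37)
(K + m(-4*(-1)))² = (-37 + (2 + (-4*(-1))²))² = (-37 + (2 + 4²))² = (-37 + (2 + 16))² = (-37 + 18)² = (-19)² = 361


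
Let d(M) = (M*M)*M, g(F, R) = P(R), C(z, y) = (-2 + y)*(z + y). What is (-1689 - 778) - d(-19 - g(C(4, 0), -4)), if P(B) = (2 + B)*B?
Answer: 17216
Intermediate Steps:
C(z, y) = (-2 + y)*(y + z)
P(B) = B*(2 + B)
g(F, R) = R*(2 + R)
d(M) = M³ (d(M) = M²*M = M³)
(-1689 - 778) - d(-19 - g(C(4, 0), -4)) = (-1689 - 778) - (-19 - (-4)*(2 - 4))³ = -2467 - (-19 - (-4)*(-2))³ = -2467 - (-19 - 1*8)³ = -2467 - (-19 - 8)³ = -2467 - 1*(-27)³ = -2467 - 1*(-19683) = -2467 + 19683 = 17216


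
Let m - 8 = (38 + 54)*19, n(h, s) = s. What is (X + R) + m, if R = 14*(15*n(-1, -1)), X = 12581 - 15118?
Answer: -991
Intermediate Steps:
X = -2537
m = 1756 (m = 8 + (38 + 54)*19 = 8 + 92*19 = 8 + 1748 = 1756)
R = -210 (R = 14*(15*(-1)) = 14*(-15) = -210)
(X + R) + m = (-2537 - 210) + 1756 = -2747 + 1756 = -991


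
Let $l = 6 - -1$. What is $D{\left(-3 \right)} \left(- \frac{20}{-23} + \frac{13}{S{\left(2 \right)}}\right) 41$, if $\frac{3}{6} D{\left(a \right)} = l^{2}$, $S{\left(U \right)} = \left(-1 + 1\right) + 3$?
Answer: $\frac{1442462}{69} \approx 20905.0$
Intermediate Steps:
$l = 7$ ($l = 6 + 1 = 7$)
$S{\left(U \right)} = 3$ ($S{\left(U \right)} = 0 + 3 = 3$)
$D{\left(a \right)} = 98$ ($D{\left(a \right)} = 2 \cdot 7^{2} = 2 \cdot 49 = 98$)
$D{\left(-3 \right)} \left(- \frac{20}{-23} + \frac{13}{S{\left(2 \right)}}\right) 41 = 98 \left(- \frac{20}{-23} + \frac{13}{3}\right) 41 = 98 \left(\left(-20\right) \left(- \frac{1}{23}\right) + 13 \cdot \frac{1}{3}\right) 41 = 98 \left(\frac{20}{23} + \frac{13}{3}\right) 41 = 98 \cdot \frac{359}{69} \cdot 41 = \frac{35182}{69} \cdot 41 = \frac{1442462}{69}$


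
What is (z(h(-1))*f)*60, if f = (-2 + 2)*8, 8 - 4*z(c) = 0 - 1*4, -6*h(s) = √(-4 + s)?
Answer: 0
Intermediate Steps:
h(s) = -√(-4 + s)/6
z(c) = 3 (z(c) = 2 - (0 - 1*4)/4 = 2 - (0 - 4)/4 = 2 - ¼*(-4) = 2 + 1 = 3)
f = 0 (f = 0*8 = 0)
(z(h(-1))*f)*60 = (3*0)*60 = 0*60 = 0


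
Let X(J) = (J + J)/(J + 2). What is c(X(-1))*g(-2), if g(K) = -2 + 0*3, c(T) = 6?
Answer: -12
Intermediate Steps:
X(J) = 2*J/(2 + J) (X(J) = (2*J)/(2 + J) = 2*J/(2 + J))
g(K) = -2 (g(K) = -2 + 0 = -2)
c(X(-1))*g(-2) = 6*(-2) = -12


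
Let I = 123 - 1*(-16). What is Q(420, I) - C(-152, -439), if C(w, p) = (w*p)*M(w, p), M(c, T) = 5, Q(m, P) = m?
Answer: -333220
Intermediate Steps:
I = 139 (I = 123 + 16 = 139)
C(w, p) = 5*p*w (C(w, p) = (w*p)*5 = (p*w)*5 = 5*p*w)
Q(420, I) - C(-152, -439) = 420 - 5*(-439)*(-152) = 420 - 1*333640 = 420 - 333640 = -333220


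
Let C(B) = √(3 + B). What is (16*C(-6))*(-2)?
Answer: -32*I*√3 ≈ -55.426*I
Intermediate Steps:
(16*C(-6))*(-2) = (16*√(3 - 6))*(-2) = (16*√(-3))*(-2) = (16*(I*√3))*(-2) = (16*I*√3)*(-2) = -32*I*√3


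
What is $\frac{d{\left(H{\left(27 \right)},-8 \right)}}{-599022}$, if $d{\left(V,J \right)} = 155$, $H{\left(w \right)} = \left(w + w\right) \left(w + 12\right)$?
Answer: $- \frac{155}{599022} \approx -0.00025875$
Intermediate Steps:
$H{\left(w \right)} = 2 w \left(12 + w\right)$
$\frac{d{\left(H{\left(27 \right)},-8 \right)}}{-599022} = \frac{155}{-599022} = 155 \left(- \frac{1}{599022}\right) = - \frac{155}{599022}$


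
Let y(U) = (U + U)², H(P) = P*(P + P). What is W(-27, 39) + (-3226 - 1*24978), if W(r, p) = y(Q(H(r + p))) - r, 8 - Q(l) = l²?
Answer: 27513492207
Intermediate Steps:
H(P) = 2*P² (H(P) = P*(2*P) = 2*P²)
Q(l) = 8 - l²
y(U) = 4*U² (y(U) = (2*U)² = 4*U²)
W(r, p) = -r + 4*(8 - 4*(p + r)⁴)² (W(r, p) = 4*(8 - (2*(r + p)²)²)² - r = 4*(8 - (2*(p + r)²)²)² - r = 4*(8 - 4*(p + r)⁴)² - r = -r + 4*(8 - 4*(p + r)⁴)²)
W(-27, 39) + (-3226 - 1*24978) = (-1*(-27) + 64*(-2 + (39 - 27)⁴)²) + (-3226 - 1*24978) = (27 + 64*(-2 + 12⁴)²) + (-3226 - 24978) = (27 + 64*(-2 + 20736)²) - 28204 = (27 + 64*20734²) - 28204 = (27 + 64*429898756) - 28204 = (27 + 27513520384) - 28204 = 27513520411 - 28204 = 27513492207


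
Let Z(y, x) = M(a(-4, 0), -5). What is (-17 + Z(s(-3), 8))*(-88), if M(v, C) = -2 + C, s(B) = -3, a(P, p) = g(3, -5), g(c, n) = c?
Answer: 2112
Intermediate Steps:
a(P, p) = 3
Z(y, x) = -7 (Z(y, x) = -2 - 5 = -7)
(-17 + Z(s(-3), 8))*(-88) = (-17 - 7)*(-88) = -24*(-88) = 2112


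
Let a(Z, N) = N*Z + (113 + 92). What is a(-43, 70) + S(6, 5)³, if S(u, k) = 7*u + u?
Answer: 107787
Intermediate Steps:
a(Z, N) = 205 + N*Z (a(Z, N) = N*Z + 205 = 205 + N*Z)
S(u, k) = 8*u
a(-43, 70) + S(6, 5)³ = (205 + 70*(-43)) + (8*6)³ = (205 - 3010) + 48³ = -2805 + 110592 = 107787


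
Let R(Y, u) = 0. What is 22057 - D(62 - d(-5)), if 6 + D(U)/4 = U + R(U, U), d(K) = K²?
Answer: 21933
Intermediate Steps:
D(U) = -24 + 4*U (D(U) = -24 + 4*(U + 0) = -24 + 4*U)
22057 - D(62 - d(-5)) = 22057 - (-24 + 4*(62 - 1*(-5)²)) = 22057 - (-24 + 4*(62 - 1*25)) = 22057 - (-24 + 4*(62 - 25)) = 22057 - (-24 + 4*37) = 22057 - (-24 + 148) = 22057 - 1*124 = 22057 - 124 = 21933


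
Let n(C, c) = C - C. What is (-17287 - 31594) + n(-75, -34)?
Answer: -48881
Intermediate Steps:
n(C, c) = 0
(-17287 - 31594) + n(-75, -34) = (-17287 - 31594) + 0 = -48881 + 0 = -48881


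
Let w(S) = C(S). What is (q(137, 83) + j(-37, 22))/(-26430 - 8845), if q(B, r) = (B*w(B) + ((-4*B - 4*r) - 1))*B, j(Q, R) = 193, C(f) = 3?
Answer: 64197/35275 ≈ 1.8199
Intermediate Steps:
w(S) = 3
q(B, r) = B*(-1 - B - 4*r) (q(B, r) = (B*3 + ((-4*B - 4*r) - 1))*B = (3*B + (-1 - 4*B - 4*r))*B = (-1 - B - 4*r)*B = B*(-1 - B - 4*r))
(q(137, 83) + j(-37, 22))/(-26430 - 8845) = (-1*137*(1 + 137 + 4*83) + 193)/(-26430 - 8845) = (-1*137*(1 + 137 + 332) + 193)/(-35275) = (-1*137*470 + 193)*(-1/35275) = (-64390 + 193)*(-1/35275) = -64197*(-1/35275) = 64197/35275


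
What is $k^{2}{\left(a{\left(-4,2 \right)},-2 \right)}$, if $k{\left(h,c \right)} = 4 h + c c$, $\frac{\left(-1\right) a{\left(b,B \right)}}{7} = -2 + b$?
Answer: $29584$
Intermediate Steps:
$a{\left(b,B \right)} = 14 - 7 b$ ($a{\left(b,B \right)} = - 7 \left(-2 + b\right) = 14 - 7 b$)
$k{\left(h,c \right)} = c^{2} + 4 h$ ($k{\left(h,c \right)} = 4 h + c^{2} = c^{2} + 4 h$)
$k^{2}{\left(a{\left(-4,2 \right)},-2 \right)} = \left(\left(-2\right)^{2} + 4 \left(14 - -28\right)\right)^{2} = \left(4 + 4 \left(14 + 28\right)\right)^{2} = \left(4 + 4 \cdot 42\right)^{2} = \left(4 + 168\right)^{2} = 172^{2} = 29584$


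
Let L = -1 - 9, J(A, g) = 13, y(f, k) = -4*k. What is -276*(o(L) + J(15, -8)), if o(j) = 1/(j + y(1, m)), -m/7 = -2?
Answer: -39422/11 ≈ -3583.8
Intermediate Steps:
m = 14 (m = -7*(-2) = 14)
L = -10
o(j) = 1/(-56 + j) (o(j) = 1/(j - 4*14) = 1/(j - 56) = 1/(-56 + j))
-276*(o(L) + J(15, -8)) = -276*(1/(-56 - 10) + 13) = -276*(1/(-66) + 13) = -276*(-1/66 + 13) = -276*857/66 = -39422/11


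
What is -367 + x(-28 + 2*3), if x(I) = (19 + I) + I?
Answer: -392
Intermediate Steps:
x(I) = 19 + 2*I
-367 + x(-28 + 2*3) = -367 + (19 + 2*(-28 + 2*3)) = -367 + (19 + 2*(-28 + 6)) = -367 + (19 + 2*(-22)) = -367 + (19 - 44) = -367 - 25 = -392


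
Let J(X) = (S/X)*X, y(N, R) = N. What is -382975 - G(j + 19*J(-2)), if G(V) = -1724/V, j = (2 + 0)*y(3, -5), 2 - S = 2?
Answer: -1148063/3 ≈ -3.8269e+5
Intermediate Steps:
S = 0 (S = 2 - 1*2 = 2 - 2 = 0)
J(X) = 0 (J(X) = (0/X)*X = 0*X = 0)
j = 6 (j = (2 + 0)*3 = 2*3 = 6)
-382975 - G(j + 19*J(-2)) = -382975 - (-1724)/(6 + 19*0) = -382975 - (-1724)/(6 + 0) = -382975 - (-1724)/6 = -382975 - 1*(-862/3) = -382975 + 862/3 = -1148063/3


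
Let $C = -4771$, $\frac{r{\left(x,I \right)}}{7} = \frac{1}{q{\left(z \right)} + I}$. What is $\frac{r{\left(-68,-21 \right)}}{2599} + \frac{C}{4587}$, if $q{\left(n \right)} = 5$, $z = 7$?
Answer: $- \frac{198429373}{190745808} \approx -1.0403$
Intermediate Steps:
$r{\left(x,I \right)} = \frac{7}{5 + I}$
$\frac{r{\left(-68,-21 \right)}}{2599} + \frac{C}{4587} = \frac{7 \frac{1}{5 - 21}}{2599} - \frac{4771}{4587} = \frac{7}{-16} \cdot \frac{1}{2599} - \frac{4771}{4587} = 7 \left(- \frac{1}{16}\right) \frac{1}{2599} - \frac{4771}{4587} = \left(- \frac{7}{16}\right) \frac{1}{2599} - \frac{4771}{4587} = - \frac{7}{41584} - \frac{4771}{4587} = - \frac{198429373}{190745808}$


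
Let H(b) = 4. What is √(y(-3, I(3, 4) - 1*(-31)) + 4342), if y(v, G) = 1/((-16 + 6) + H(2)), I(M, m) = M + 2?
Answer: √156306/6 ≈ 65.893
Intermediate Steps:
I(M, m) = 2 + M
y(v, G) = -⅙ (y(v, G) = 1/((-16 + 6) + 4) = 1/(-10 + 4) = 1/(-6) = -⅙)
√(y(-3, I(3, 4) - 1*(-31)) + 4342) = √(-⅙ + 4342) = √(26051/6) = √156306/6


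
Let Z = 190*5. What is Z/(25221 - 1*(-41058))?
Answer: 950/66279 ≈ 0.014333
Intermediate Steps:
Z = 950
Z/(25221 - 1*(-41058)) = 950/(25221 - 1*(-41058)) = 950/(25221 + 41058) = 950/66279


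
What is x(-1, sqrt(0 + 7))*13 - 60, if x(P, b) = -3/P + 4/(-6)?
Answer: -89/3 ≈ -29.667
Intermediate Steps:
x(P, b) = -2/3 - 3/P (x(P, b) = -3/P + 4*(-1/6) = -3/P - 2/3 = -2/3 - 3/P)
x(-1, sqrt(0 + 7))*13 - 60 = (-2/3 - 3/(-1))*13 - 60 = (-2/3 - 3*(-1))*13 - 60 = (-2/3 + 3)*13 - 60 = (7/3)*13 - 60 = 91/3 - 60 = -89/3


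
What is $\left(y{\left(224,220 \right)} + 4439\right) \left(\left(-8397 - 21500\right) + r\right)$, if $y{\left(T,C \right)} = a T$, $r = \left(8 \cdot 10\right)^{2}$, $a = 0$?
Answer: $-104303183$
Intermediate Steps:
$r = 6400$ ($r = 80^{2} = 6400$)
$y{\left(T,C \right)} = 0$ ($y{\left(T,C \right)} = 0 T = 0$)
$\left(y{\left(224,220 \right)} + 4439\right) \left(\left(-8397 - 21500\right) + r\right) = \left(0 + 4439\right) \left(\left(-8397 - 21500\right) + 6400\right) = 4439 \left(\left(-8397 - 21500\right) + 6400\right) = 4439 \left(-29897 + 6400\right) = 4439 \left(-23497\right) = -104303183$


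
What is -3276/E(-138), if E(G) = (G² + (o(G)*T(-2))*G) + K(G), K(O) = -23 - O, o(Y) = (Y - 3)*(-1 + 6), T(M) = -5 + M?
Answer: 468/94553 ≈ 0.0049496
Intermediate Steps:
o(Y) = -15 + 5*Y (o(Y) = (-3 + Y)*5 = -15 + 5*Y)
E(G) = -23 + G² - G + G*(105 - 35*G) (E(G) = (G² + ((-15 + 5*G)*(-5 - 2))*G) + (-23 - G) = (G² + ((-15 + 5*G)*(-7))*G) + (-23 - G) = (G² + (105 - 35*G)*G) + (-23 - G) = (G² + G*(105 - 35*G)) + (-23 - G) = -23 + G² - G + G*(105 - 35*G))
-3276/E(-138) = -3276/(-23 - 34*(-138)² + 104*(-138)) = -3276/(-23 - 34*19044 - 14352) = -3276/(-23 - 647496 - 14352) = -3276/(-661871) = -3276*(-1/661871) = 468/94553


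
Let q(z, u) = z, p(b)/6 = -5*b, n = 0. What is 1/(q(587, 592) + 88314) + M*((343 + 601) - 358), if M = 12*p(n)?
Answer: 1/88901 ≈ 1.1248e-5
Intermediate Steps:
p(b) = -30*b (p(b) = 6*(-5*b) = -30*b)
M = 0 (M = 12*(-30*0) = 12*0 = 0)
1/(q(587, 592) + 88314) + M*((343 + 601) - 358) = 1/(587 + 88314) + 0*((343 + 601) - 358) = 1/88901 + 0*(944 - 358) = 1/88901 + 0*586 = 1/88901 + 0 = 1/88901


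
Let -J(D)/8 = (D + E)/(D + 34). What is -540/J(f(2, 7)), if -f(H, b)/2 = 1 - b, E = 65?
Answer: 3105/77 ≈ 40.325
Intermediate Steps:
f(H, b) = -2 + 2*b (f(H, b) = -2*(1 - b) = -2 + 2*b)
J(D) = -8*(65 + D)/(34 + D) (J(D) = -8*(D + 65)/(D + 34) = -8*(65 + D)/(34 + D))
-540/J(f(2, 7)) = -540*(34 + (-2 + 2*7))/(8*(-65 - (-2 + 2*7))) = -540*(34 + (-2 + 14))/(8*(-65 - (-2 + 14))) = -540*(34 + 12)/(8*(-65 - 1*12)) = -540*23/(4*(-65 - 12)) = -540/(8*(1/46)*(-77)) = -540/(-308/23) = -540*(-23/308) = 3105/77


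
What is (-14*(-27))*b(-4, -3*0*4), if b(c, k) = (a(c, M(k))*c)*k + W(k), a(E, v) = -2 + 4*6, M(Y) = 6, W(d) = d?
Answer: 0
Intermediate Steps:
a(E, v) = 22 (a(E, v) = -2 + 24 = 22)
b(c, k) = k + 22*c*k (b(c, k) = (22*c)*k + k = 22*c*k + k = k + 22*c*k)
(-14*(-27))*b(-4, -3*0*4) = (-14*(-27))*((-3*0*4)*(1 + 22*(-4))) = 378*((0*4)*(1 - 88)) = 378*(0*(-87)) = 378*0 = 0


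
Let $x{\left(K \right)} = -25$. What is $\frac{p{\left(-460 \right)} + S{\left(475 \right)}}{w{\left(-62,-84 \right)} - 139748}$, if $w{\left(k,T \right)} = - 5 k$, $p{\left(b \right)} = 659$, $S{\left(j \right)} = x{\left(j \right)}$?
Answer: $- \frac{317}{69719} \approx -0.0045468$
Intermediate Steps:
$S{\left(j \right)} = -25$
$\frac{p{\left(-460 \right)} + S{\left(475 \right)}}{w{\left(-62,-84 \right)} - 139748} = \frac{659 - 25}{\left(-5\right) \left(-62\right) - 139748} = \frac{634}{310 - 139748} = \frac{634}{-139438} = 634 \left(- \frac{1}{139438}\right) = - \frac{317}{69719}$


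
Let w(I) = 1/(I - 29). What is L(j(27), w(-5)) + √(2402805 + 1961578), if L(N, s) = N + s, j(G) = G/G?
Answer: 33/34 + √4364383 ≈ 2090.1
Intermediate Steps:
j(G) = 1
w(I) = 1/(-29 + I)
L(j(27), w(-5)) + √(2402805 + 1961578) = (1 + 1/(-29 - 5)) + √(2402805 + 1961578) = (1 + 1/(-34)) + √4364383 = (1 - 1/34) + √4364383 = 33/34 + √4364383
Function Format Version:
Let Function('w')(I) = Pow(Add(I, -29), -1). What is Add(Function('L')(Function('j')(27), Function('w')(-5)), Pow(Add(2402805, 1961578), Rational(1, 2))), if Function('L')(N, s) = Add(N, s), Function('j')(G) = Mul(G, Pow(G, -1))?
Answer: Add(Rational(33, 34), Pow(4364383, Rational(1, 2))) ≈ 2090.1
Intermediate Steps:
Function('j')(G) = 1
Function('w')(I) = Pow(Add(-29, I), -1)
Add(Function('L')(Function('j')(27), Function('w')(-5)), Pow(Add(2402805, 1961578), Rational(1, 2))) = Add(Add(1, Pow(Add(-29, -5), -1)), Pow(Add(2402805, 1961578), Rational(1, 2))) = Add(Add(1, Pow(-34, -1)), Pow(4364383, Rational(1, 2))) = Add(Add(1, Rational(-1, 34)), Pow(4364383, Rational(1, 2))) = Add(Rational(33, 34), Pow(4364383, Rational(1, 2)))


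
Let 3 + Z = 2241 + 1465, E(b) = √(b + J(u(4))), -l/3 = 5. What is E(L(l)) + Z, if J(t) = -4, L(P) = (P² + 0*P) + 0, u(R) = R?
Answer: 3703 + √221 ≈ 3717.9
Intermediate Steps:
l = -15 (l = -3*5 = -15)
L(P) = P² (L(P) = (P² + 0) + 0 = P² + 0 = P²)
E(b) = √(-4 + b) (E(b) = √(b - 4) = √(-4 + b))
Z = 3703 (Z = -3 + (2241 + 1465) = -3 + 3706 = 3703)
E(L(l)) + Z = √(-4 + (-15)²) + 3703 = √(-4 + 225) + 3703 = √221 + 3703 = 3703 + √221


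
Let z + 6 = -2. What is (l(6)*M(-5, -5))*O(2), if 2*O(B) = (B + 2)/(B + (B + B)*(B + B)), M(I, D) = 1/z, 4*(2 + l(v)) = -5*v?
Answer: 19/144 ≈ 0.13194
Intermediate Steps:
l(v) = -2 - 5*v/4 (l(v) = -2 + (-5*v)/4 = -2 - 5*v/4)
z = -8 (z = -6 - 2 = -8)
M(I, D) = -⅛ (M(I, D) = 1/(-8) = -⅛)
O(B) = (2 + B)/(2*(B + 4*B²)) (O(B) = ((B + 2)/(B + (B + B)*(B + B)))/2 = ((2 + B)/(B + (2*B)*(2*B)))/2 = ((2 + B)/(B + 4*B²))/2 = (2 + B)/(2*(B + 4*B²)))
(l(6)*M(-5, -5))*O(2) = ((-2 - 5/4*6)*(-⅛))*((½)*(2 + 2)/(2*(1 + 4*2))) = ((-2 - 15/2)*(-⅛))*((½)*(½)*4/(1 + 8)) = (-19/2*(-⅛))*((½)*(½)*4/9) = 19*((½)*(½)*(⅑)*4)/16 = (19/16)*(⅑) = 19/144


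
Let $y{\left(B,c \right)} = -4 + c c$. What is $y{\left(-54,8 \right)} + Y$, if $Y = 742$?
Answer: $802$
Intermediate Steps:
$y{\left(B,c \right)} = -4 + c^{2}$
$y{\left(-54,8 \right)} + Y = \left(-4 + 8^{2}\right) + 742 = \left(-4 + 64\right) + 742 = 60 + 742 = 802$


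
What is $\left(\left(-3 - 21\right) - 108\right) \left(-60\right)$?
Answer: $7920$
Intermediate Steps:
$\left(\left(-3 - 21\right) - 108\right) \left(-60\right) = \left(-24 - 108\right) \left(-60\right) = \left(-132\right) \left(-60\right) = 7920$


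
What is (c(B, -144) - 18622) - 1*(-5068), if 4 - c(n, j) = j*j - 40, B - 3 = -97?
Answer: -34246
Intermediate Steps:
B = -94 (B = 3 - 97 = -94)
c(n, j) = 44 - j² (c(n, j) = 4 - (j*j - 40) = 4 - (j² - 40) = 4 - (-40 + j²) = 4 + (40 - j²) = 44 - j²)
(c(B, -144) - 18622) - 1*(-5068) = ((44 - 1*(-144)²) - 18622) - 1*(-5068) = ((44 - 1*20736) - 18622) + 5068 = ((44 - 20736) - 18622) + 5068 = (-20692 - 18622) + 5068 = -39314 + 5068 = -34246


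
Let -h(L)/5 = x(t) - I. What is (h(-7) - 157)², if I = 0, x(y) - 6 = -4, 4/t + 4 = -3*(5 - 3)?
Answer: 27889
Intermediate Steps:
t = -⅖ (t = 4/(-4 - 3*(5 - 3)) = 4/(-4 - 3*2) = 4/(-4 - 6) = 4/(-10) = 4*(-⅒) = -⅖ ≈ -0.40000)
x(y) = 2 (x(y) = 6 - 4 = 2)
h(L) = -10 (h(L) = -5*(2 - 1*0) = -5*(2 + 0) = -5*2 = -10)
(h(-7) - 157)² = (-10 - 157)² = (-167)² = 27889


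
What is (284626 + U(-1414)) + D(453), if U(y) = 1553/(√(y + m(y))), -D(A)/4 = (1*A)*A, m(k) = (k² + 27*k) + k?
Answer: -536210 + 1553*√1958390/1958390 ≈ -5.3621e+5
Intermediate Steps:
m(k) = k² + 28*k
D(A) = -4*A² (D(A) = -4*1*A*A = -4*A*A = -4*A²)
U(y) = 1553/√(y + y*(28 + y)) (U(y) = 1553/(√(y + y*(28 + y))) = 1553/√(y + y*(28 + y)))
(284626 + U(-1414)) + D(453) = (284626 + 1553/√(-1414*(29 - 1414))) - 4*453² = (284626 + 1553/√(-1414*(-1385))) - 4*205209 = (284626 + 1553/√1958390) - 820836 = (284626 + 1553*(√1958390/1958390)) - 820836 = (284626 + 1553*√1958390/1958390) - 820836 = -536210 + 1553*√1958390/1958390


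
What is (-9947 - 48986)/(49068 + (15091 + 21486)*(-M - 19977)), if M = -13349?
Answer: 8419/34626184 ≈ 0.00024314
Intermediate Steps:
(-9947 - 48986)/(49068 + (15091 + 21486)*(-M - 19977)) = (-9947 - 48986)/(49068 + (15091 + 21486)*(-1*(-13349) - 19977)) = -58933/(49068 + 36577*(13349 - 19977)) = -58933/(49068 + 36577*(-6628)) = -58933/(49068 - 242432356) = -58933/(-242383288) = -58933*(-1/242383288) = 8419/34626184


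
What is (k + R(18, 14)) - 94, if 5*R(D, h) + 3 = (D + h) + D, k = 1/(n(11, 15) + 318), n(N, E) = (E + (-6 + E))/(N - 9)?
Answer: -27917/330 ≈ -84.597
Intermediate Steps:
n(N, E) = (-6 + 2*E)/(-9 + N)
k = 1/330 (k = 1/(2*(-3 + 15)/(-9 + 11) + 318) = 1/(2*12/2 + 318) = 1/(2*(1/2)*12 + 318) = 1/(12 + 318) = 1/330 ≈ 0.0030303)
R(D, h) = -3/5 + h/5 + 2*D/5 (R(D, h) = -3/5 + ((D + h) + D)/5 = -3/5 + (h + 2*D)/5 = -3/5 + (h/5 + 2*D/5) = -3/5 + h/5 + 2*D/5)
(k + R(18, 14)) - 94 = (1/330 + (-3/5 + (1/5)*14 + (2/5)*18)) - 94 = (1/330 + (-3/5 + 14/5 + 36/5)) - 94 = (1/330 + 47/5) - 94 = 3103/330 - 94 = -27917/330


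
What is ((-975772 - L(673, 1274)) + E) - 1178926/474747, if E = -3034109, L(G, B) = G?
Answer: -271999951252/67821 ≈ -4.0106e+6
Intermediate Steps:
((-975772 - L(673, 1274)) + E) - 1178926/474747 = ((-975772 - 1*673) - 3034109) - 1178926/474747 = ((-975772 - 673) - 3034109) - 1178926*1/474747 = (-976445 - 3034109) - 168418/67821 = -4010554 - 168418/67821 = -271999951252/67821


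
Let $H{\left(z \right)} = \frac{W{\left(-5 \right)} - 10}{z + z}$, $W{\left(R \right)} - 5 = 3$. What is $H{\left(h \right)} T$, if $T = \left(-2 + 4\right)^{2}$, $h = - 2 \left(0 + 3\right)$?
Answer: $\frac{2}{3} \approx 0.66667$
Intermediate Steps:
$W{\left(R \right)} = 8$ ($W{\left(R \right)} = 5 + 3 = 8$)
$h = -6$ ($h = \left(-2\right) 3 = -6$)
$T = 4$ ($T = 2^{2} = 4$)
$H{\left(z \right)} = - \frac{1}{z}$ ($H{\left(z \right)} = \frac{8 - 10}{z + z} = - \frac{2}{2 z} = - 2 \frac{1}{2 z} = - \frac{1}{z}$)
$H{\left(h \right)} T = - \frac{1}{-6} \cdot 4 = \left(-1\right) \left(- \frac{1}{6}\right) 4 = \frac{1}{6} \cdot 4 = \frac{2}{3}$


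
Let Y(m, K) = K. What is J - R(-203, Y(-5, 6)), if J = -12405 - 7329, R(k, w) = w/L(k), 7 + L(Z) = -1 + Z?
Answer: -4163868/211 ≈ -19734.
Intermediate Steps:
L(Z) = -8 + Z (L(Z) = -7 + (-1 + Z) = -8 + Z)
R(k, w) = w/(-8 + k)
J = -19734
J - R(-203, Y(-5, 6)) = -19734 - 6/(-8 - 203) = -19734 - 6/(-211) = -19734 - 6*(-1)/211 = -19734 - 1*(-6/211) = -19734 + 6/211 = -4163868/211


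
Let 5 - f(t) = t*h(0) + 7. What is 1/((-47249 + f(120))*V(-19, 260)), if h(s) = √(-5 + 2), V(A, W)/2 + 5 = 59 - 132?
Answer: 47251/348301231356 - 10*I*√3/29025102613 ≈ 1.3566e-7 - 5.9674e-10*I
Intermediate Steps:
V(A, W) = -156 (V(A, W) = -10 + 2*(59 - 132) = -10 + 2*(-73) = -10 - 146 = -156)
h(s) = I*√3 (h(s) = √(-3) = I*√3)
f(t) = -2 - I*t*√3 (f(t) = 5 - (t*(I*√3) + 7) = 5 - (I*t*√3 + 7) = 5 - (7 + I*t*√3) = 5 + (-7 - I*t*√3) = -2 - I*t*√3)
1/((-47249 + f(120))*V(-19, 260)) = 1/(-47249 + (-2 - 1*I*120*√3)*(-156)) = -1/156/(-47249 + (-2 - 120*I*√3)) = -1/156/(-47251 - 120*I*√3) = -1/(156*(-47251 - 120*I*√3))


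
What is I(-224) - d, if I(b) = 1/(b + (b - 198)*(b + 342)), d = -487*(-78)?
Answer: -1900059721/50020 ≈ -37986.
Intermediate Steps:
d = 37986
I(b) = 1/(b + (-198 + b)*(342 + b))
I(-224) - d = 1/(-67716 + (-224)**2 + 145*(-224)) - 1*37986 = 1/(-67716 + 50176 - 32480) - 37986 = 1/(-50020) - 37986 = -1/50020 - 37986 = -1900059721/50020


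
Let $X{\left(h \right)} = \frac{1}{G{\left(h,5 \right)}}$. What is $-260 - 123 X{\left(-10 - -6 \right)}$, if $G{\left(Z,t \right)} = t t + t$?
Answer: $- \frac{2641}{10} \approx -264.1$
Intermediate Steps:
$G{\left(Z,t \right)} = t + t^{2}$ ($G{\left(Z,t \right)} = t^{2} + t = t + t^{2}$)
$X{\left(h \right)} = \frac{1}{30}$ ($X{\left(h \right)} = \frac{1}{5 \left(1 + 5\right)} = \frac{1}{5 \cdot 6} = \frac{1}{30}$)
$-260 - 123 X{\left(-10 - -6 \right)} = -260 - \frac{41}{10} = - \frac{2641}{10}$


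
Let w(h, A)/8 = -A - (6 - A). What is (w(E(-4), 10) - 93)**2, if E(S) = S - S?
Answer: 19881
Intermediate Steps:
E(S) = 0
w(h, A) = -48 (w(h, A) = 8*(-A - (6 - A)) = 8*(-A + (-6 + A)) = 8*(-6) = -48)
(w(E(-4), 10) - 93)**2 = (-48 - 93)**2 = (-141)**2 = 19881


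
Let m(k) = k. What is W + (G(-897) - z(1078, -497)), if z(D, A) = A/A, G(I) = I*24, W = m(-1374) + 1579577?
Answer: 1556674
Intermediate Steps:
W = 1578203 (W = -1374 + 1579577 = 1578203)
G(I) = 24*I
z(D, A) = 1
W + (G(-897) - z(1078, -497)) = 1578203 + (24*(-897) - 1*1) = 1578203 + (-21528 - 1) = 1578203 - 21529 = 1556674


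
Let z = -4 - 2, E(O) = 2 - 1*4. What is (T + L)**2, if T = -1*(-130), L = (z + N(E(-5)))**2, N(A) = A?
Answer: 37636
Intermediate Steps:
E(O) = -2 (E(O) = 2 - 4 = -2)
z = -6
L = 64 (L = (-6 - 2)**2 = (-8)**2 = 64)
T = 130
(T + L)**2 = (130 + 64)**2 = 194**2 = 37636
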